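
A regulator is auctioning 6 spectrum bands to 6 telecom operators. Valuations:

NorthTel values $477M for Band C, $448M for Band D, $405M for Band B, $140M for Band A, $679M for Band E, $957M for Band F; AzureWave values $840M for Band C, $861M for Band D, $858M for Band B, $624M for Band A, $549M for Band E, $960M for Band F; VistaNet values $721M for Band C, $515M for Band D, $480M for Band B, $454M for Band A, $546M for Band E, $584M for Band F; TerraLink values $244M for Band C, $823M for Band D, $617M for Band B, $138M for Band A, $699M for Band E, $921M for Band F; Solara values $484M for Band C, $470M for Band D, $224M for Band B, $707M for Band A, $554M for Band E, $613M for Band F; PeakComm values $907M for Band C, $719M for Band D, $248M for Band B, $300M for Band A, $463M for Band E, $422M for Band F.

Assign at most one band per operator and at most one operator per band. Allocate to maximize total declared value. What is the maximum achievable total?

Optimal: NorthTel→Band F ($957M), AzureWave→Band B ($858M), VistaNet→Band E ($546M), TerraLink→Band D ($823M), Solara→Band A ($707M), PeakComm→Band C ($907M) — total 957+858+546+823+707+907 = $4798M.
Max-entry greedy (repeatedly take the single best remaining cell) gives $4556M, worse by 242.
Swapping PeakComm↔AzureWave (PeakComm→Band B $248M, AzureWave→Band C $840M) loses 677.

Maximum total: $4798M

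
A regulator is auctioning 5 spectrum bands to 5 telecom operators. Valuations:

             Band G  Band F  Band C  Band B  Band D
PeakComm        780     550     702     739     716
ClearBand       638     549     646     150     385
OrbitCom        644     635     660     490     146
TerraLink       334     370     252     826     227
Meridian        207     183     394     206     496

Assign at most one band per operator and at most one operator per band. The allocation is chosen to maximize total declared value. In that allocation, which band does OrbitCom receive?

OrbitCom receives Band F.

This is a one-to-one assignment (maximum-weight bipartite matching).
Optimal: PeakComm→Band G ($780M), ClearBand→Band C ($646M), OrbitCom→Band F ($635M), TerraLink→Band B ($826M), Meridian→Band D ($496M) — total 780+646+635+826+496 = $3383M.
Max-entry greedy (repeatedly take the single best remaining cell) gives $3311M, worse by 72.
Checked against all permutations: $3383M is optimal.
OrbitCom's own top band is Band C ($660M), but forcing OrbitCom→Band C and reassigning the rest optimally gives only $3311M — worse by 72.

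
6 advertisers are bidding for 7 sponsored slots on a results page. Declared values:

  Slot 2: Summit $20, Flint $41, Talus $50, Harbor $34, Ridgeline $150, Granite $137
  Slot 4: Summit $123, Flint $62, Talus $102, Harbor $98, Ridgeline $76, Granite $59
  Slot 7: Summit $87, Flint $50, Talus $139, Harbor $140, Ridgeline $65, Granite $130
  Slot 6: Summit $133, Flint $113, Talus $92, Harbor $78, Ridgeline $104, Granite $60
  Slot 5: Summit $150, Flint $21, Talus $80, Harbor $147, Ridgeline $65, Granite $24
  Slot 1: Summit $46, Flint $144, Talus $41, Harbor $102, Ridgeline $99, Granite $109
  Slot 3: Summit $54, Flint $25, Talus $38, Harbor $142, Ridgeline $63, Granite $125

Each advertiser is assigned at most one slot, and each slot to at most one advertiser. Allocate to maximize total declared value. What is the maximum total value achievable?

This is a one-to-one assignment (maximum-weight bipartite matching).
Optimal: Summit→Slot 6 ($133), Flint→Slot 1 ($144), Talus→Slot 7 ($139), Harbor→Slot 5 ($147), Ridgeline→Slot 2 ($150), Granite→Slot 3 ($125) — total 133+144+139+147+150+125 = $838.
Max-entry greedy (repeatedly take the single best remaining cell) gives $785, worse by 53.
Next-best assignment: Summit→Slot 4, Flint→Slot 1, Talus→Slot 7, Harbor→Slot 5, Ridgeline→Slot 2, Granite→Slot 3 = $828.
Swapping Talus↔Summit (Talus→Slot 6 $92, Summit→Slot 7 $87) loses 93.

Maximum total: $838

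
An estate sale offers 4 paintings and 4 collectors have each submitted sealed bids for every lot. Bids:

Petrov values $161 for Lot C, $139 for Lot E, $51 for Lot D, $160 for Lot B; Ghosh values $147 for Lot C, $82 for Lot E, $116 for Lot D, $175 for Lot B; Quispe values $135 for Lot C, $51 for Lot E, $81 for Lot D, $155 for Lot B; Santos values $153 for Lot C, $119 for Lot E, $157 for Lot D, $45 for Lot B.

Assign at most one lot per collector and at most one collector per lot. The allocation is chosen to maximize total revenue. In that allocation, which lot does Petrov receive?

Petrov receives Lot E.

Optimal: Petrov→Lot E ($139), Ghosh→Lot B ($175), Quispe→Lot C ($135), Santos→Lot D ($157) — total 139+175+135+157 = $606.
Column-greedy (each lot in turn goes to its best remaining collector) gives $551, worse by 55.
Next-best assignment: Petrov→Lot E, Ghosh→Lot C, Quispe→Lot B, Santos→Lot D = $598.
No other one-to-one assignment exceeds $606.
Petrov's own top lot is Lot C ($161), but forcing Petrov→Lot C and reassigning the rest optimally gives only $555 — worse by 51.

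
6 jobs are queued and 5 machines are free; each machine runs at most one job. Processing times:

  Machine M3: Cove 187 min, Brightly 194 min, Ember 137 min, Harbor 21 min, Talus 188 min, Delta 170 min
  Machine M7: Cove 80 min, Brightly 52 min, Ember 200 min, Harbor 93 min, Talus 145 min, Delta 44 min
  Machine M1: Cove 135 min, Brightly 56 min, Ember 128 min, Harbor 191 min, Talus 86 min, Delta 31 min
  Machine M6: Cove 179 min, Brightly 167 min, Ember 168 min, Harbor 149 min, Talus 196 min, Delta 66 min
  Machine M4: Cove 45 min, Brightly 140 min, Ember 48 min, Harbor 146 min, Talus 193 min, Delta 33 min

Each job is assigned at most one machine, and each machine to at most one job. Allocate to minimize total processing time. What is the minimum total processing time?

This is the linear assignment problem.
Optimal: Harbor→Machine M3 (21 min), Brightly→Machine M7 (52 min), Talus→Machine M1 (86 min), Delta→Machine M6 (66 min), Cove→Machine M4 (45 min) — total 21+52+86+66+45 = 270 min.
Min-entry greedy (repeatedly take the single cheapest remaining cell) gives 317 min, worse by 47.
Next-best assignment: Harbor→Machine M3, Cove→Machine M7, Brightly→Machine M1, Delta→Machine M6, Ember→Machine M4 = 271 min.

Min total: 270 min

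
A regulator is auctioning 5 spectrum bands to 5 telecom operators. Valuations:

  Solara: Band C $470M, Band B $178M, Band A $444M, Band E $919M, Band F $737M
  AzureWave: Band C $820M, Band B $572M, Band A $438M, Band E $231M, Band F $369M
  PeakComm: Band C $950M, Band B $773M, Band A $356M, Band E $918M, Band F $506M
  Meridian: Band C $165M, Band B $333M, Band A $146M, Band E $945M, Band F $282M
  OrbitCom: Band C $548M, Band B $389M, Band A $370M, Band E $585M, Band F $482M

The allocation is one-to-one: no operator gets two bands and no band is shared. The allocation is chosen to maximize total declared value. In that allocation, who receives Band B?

This is the linear assignment problem.
Optimal: Solara→Band F ($737M), AzureWave→Band C ($820M), PeakComm→Band B ($773M), Meridian→Band E ($945M), OrbitCom→Band A ($370M) — total 737+820+773+945+370 = $3645M.
Row-greedy (each operator in turn takes its best remaining band) gives $3164M, worse by 481.
No other one-to-one assignment exceeds $3645M.
PeakComm's own top band is Band C ($950M), but forcing PeakComm→Band C and reassigning the rest optimally gives only $3574M — worse by 71.

PeakComm receives Band B.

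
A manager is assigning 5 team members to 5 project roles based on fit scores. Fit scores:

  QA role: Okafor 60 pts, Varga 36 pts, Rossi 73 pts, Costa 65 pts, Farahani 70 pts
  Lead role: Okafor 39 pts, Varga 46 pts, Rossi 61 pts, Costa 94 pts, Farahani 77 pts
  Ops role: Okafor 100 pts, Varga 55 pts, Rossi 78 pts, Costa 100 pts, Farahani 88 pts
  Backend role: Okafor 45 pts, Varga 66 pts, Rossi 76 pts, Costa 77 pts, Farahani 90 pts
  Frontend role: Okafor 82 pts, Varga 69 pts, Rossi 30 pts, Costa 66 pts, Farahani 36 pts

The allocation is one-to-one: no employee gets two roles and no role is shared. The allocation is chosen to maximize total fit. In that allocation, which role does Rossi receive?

Optimal: Okafor→Ops role (100 pts), Varga→Frontend role (69 pts), Rossi→QA role (73 pts), Costa→Lead role (94 pts), Farahani→Backend role (90 pts) — total 100+69+73+94+90 = 426 pts.
Row-greedy (each employee in turn takes its best remaining role) gives 409 pts, worse by 17.
Swapping Rossi↔Farahani (Rossi→Backend role 76 pts, Farahani→QA role 70 pts) loses 17.
No other one-to-one assignment exceeds 426 pts.
Rossi's own top role is Ops role (78 pts), but forcing Rossi→Ops role and reassigning the rest optimally gives only 391 pts — worse by 35.

Rossi receives QA role.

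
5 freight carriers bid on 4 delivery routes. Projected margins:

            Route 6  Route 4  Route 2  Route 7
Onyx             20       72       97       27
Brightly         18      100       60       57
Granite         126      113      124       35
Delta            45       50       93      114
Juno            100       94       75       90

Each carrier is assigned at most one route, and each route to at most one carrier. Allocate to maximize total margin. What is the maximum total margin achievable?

Maximum total: $438k

This is a one-to-one assignment (maximum-weight bipartite matching).
Optimal: Juno→Route 6 ($100k), Brightly→Route 4 ($100k), Granite→Route 2 ($124k), Delta→Route 7 ($114k) — total 100+100+124+114 = $438k.
Max-entry greedy (repeatedly take the single best remaining cell) gives $437k, worse by 1.
Swapping Delta↔Juno (Delta→Route 6 $45k, Juno→Route 7 $90k) loses 79.
Checked against all permutations: $438k is optimal.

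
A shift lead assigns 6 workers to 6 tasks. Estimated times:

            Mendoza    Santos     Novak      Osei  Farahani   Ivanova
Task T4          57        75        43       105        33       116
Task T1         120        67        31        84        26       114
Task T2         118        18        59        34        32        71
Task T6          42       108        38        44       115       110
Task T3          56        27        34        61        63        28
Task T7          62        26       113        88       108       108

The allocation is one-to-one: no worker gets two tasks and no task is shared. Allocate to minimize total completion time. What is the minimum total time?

Optimal: Mendoza→Task T6 (42 min), Santos→Task T7 (26 min), Novak→Task T1 (31 min), Osei→Task T2 (34 min), Farahani→Task T4 (33 min), Ivanova→Task T3 (28 min) — total 42+26+31+34+33+28 = 194 min.
Row-greedy (each worker in turn takes its cheapest remaining task) gives 293 min, worse by 99.
Swapping Mendoza↔Osei (Mendoza→Task T2 118 min, Osei→Task T6 44 min) adds 86.

Min total: 194 min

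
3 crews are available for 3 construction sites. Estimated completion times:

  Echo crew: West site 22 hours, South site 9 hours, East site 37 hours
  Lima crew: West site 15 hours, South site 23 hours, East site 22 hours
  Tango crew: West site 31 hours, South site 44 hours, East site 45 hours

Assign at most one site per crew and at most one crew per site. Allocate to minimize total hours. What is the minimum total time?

Minimum total: 62 hours

This is the linear assignment problem.
Optimal: Echo crew→South site (9 hours), Lima crew→East site (22 hours), Tango crew→West site (31 hours) — total 9+22+31 = 62 hours.
Next-best assignment: Echo crew→South site, Lima crew→West site, Tango crew→East site = 69 hours.
Swapping Lima crew↔Echo crew (Lima crew→South site 23 hours, Echo crew→East site 37 hours) adds 29.
Every other assignment is strictly worse.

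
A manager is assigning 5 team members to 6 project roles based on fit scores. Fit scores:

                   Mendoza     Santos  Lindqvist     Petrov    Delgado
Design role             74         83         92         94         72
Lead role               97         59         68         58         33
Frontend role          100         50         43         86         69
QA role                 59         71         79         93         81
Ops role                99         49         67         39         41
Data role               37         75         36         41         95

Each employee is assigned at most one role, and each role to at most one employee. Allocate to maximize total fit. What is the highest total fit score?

Max total: 443 pts

Optimal: Mendoza→Ops role (99 pts), Santos→QA role (71 pts), Lindqvist→Design role (92 pts), Petrov→Frontend role (86 pts), Delgado→Data role (95 pts) — total 99+71+92+86+95 = 443 pts.
Max-entry greedy (repeatedly take the single best remaining cell) gives 427 pts, worse by 16.
Next-best assignment: Mendoza→Ops role, Santos→Design role, Lindqvist→QA role, Petrov→Frontend role, Delgado→Data role = 442 pts.
No other one-to-one assignment exceeds 443 pts.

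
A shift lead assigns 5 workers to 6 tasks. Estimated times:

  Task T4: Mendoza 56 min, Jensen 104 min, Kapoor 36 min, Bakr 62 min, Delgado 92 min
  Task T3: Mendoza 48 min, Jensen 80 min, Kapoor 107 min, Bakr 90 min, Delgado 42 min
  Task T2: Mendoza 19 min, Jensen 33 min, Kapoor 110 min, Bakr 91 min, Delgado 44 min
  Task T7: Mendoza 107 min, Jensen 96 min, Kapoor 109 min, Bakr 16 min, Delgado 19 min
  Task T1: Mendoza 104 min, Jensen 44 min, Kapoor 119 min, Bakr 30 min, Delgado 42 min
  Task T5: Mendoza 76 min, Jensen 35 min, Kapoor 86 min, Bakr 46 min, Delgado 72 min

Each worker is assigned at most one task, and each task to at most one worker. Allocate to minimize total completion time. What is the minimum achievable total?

This is a one-to-one assignment (minimum-cost bipartite matching).
Optimal: Mendoza→Task T2 (19 min), Jensen→Task T5 (35 min), Kapoor→Task T4 (36 min), Bakr→Task T1 (30 min), Delgado→Task T7 (19 min) — total 19+35+36+30+19 = 139 min.
Next-best assignment: Mendoza→Task T2, Jensen→Task T5, Kapoor→Task T4, Bakr→Task T7, Delgado→Task T3 = 148 min.
No other one-to-one assignment undercuts 139 min.

Min total: 139 min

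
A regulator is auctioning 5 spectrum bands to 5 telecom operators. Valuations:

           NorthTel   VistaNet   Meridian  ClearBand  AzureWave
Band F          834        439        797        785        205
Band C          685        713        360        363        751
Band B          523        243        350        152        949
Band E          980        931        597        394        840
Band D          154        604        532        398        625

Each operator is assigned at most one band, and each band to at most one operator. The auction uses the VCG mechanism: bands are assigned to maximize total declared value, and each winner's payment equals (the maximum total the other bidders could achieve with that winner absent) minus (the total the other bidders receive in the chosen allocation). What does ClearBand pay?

ClearBand pays $265M.

Efficient allocation: NorthTel→Band E ($980M), VistaNet→Band C ($713M), Meridian→Band D ($532M), ClearBand→Band F ($785M), AzureWave→Band B ($949M); total welfare W = $3959M.
ClearBand receives Band F at value $785M, so the others get W − 785 = $3174M.
Without ClearBand: best allocation of the remaining 4 bidders over all 5 bands is NorthTel→Band E ($980M), VistaNet→Band C ($713M), Meridian→Band F ($797M), AzureWave→Band B ($949M), total $3439M.
VCG payment = (others' best without ClearBand) − (others' welfare with ClearBand) = 3439 − 3174 = $265M.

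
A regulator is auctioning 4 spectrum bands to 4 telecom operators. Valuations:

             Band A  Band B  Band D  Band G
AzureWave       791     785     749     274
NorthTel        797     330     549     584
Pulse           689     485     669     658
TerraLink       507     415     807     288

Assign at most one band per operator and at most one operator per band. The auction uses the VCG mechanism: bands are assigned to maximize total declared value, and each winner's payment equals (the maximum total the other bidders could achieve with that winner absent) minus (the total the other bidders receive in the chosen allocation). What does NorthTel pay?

Efficient allocation: AzureWave→Band B ($785M), NorthTel→Band A ($797M), Pulse→Band G ($658M), TerraLink→Band D ($807M); total welfare W = $3047M.
NorthTel receives Band A at value $797M, so the others get W − 797 = $2250M.
Without NorthTel: best allocation of the remaining 3 bidders over all 4 bands is AzureWave→Band B ($785M), Pulse→Band A ($689M), TerraLink→Band D ($807M), total $2281M.
VCG payment = (others' best without NorthTel) − (others' welfare with NorthTel) = 2281 − 2250 = $31M.

NorthTel pays $31M.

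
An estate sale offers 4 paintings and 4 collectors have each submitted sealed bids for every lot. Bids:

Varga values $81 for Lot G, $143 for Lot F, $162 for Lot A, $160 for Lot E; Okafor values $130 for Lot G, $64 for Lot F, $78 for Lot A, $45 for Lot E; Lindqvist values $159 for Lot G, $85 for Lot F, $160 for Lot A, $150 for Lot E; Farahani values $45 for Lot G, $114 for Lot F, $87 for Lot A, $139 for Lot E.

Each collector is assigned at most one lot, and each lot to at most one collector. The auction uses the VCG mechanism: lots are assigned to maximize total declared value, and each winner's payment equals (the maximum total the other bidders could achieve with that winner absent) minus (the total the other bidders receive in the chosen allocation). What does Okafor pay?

Okafor pays $18.

Efficient allocation: Varga→Lot F ($143), Okafor→Lot G ($130), Lindqvist→Lot A ($160), Farahani→Lot E ($139); total welfare W = $572.
Okafor receives Lot G at value $130, so the others get W − 130 = $442.
Without Okafor: best allocation of the remaining 3 bidders over all 4 lots is Varga→Lot A ($162), Lindqvist→Lot G ($159), Farahani→Lot E ($139), total $460.
VCG payment = (others' best without Okafor) − (others' welfare with Okafor) = 460 − 442 = $18.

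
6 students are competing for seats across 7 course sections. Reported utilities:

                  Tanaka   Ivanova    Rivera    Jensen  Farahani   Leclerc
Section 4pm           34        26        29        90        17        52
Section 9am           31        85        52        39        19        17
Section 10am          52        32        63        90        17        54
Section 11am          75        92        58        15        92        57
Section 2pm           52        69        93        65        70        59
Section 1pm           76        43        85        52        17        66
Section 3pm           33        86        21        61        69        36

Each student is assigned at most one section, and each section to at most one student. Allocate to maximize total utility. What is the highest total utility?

This is a one-to-one assignment (maximum-weight bipartite matching).
Optimal: Tanaka→Section 1pm (76 points), Ivanova→Section 3pm (86 points), Rivera→Section 2pm (93 points), Jensen→Section 4pm (90 points), Farahani→Section 11am (92 points), Leclerc→Section 10am (54 points) — total 76+86+93+90+92+54 = 491 points.
Max-entry greedy (repeatedly take the single best remaining cell) gives 474 points, worse by 17.

Max total: 491 points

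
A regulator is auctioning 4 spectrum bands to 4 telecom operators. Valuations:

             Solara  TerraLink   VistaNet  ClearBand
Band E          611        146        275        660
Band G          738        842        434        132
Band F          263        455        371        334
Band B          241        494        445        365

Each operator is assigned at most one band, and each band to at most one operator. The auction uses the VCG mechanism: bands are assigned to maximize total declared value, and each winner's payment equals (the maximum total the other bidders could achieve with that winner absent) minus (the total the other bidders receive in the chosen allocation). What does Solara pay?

Efficient allocation: Solara→Band G ($738M), TerraLink→Band F ($455M), VistaNet→Band B ($445M), ClearBand→Band E ($660M); total welfare W = $2298M.
Solara receives Band G at value $738M, so the others get W − 738 = $1560M.
Without Solara: best allocation of the remaining 3 bidders over all 4 bands is TerraLink→Band G ($842M), VistaNet→Band B ($445M), ClearBand→Band E ($660M), total $1947M.
VCG payment = (others' best without Solara) − (others' welfare with Solara) = 1947 − 1560 = $387M.

Solara pays $387M.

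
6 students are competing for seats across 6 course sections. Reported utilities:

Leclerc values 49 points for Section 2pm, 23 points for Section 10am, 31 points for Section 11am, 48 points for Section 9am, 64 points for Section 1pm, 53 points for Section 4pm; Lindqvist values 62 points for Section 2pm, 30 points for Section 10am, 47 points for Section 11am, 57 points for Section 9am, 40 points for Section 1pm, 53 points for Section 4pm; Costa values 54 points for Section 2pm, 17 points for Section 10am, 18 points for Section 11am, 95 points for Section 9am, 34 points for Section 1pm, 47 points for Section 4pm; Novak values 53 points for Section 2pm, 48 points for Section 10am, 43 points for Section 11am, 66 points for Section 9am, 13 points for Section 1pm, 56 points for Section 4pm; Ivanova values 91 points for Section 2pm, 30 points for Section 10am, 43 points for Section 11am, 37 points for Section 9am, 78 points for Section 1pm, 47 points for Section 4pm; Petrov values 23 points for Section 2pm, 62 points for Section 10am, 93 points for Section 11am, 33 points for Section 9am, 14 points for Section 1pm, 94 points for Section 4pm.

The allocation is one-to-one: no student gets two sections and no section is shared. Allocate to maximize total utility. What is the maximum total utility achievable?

Optimal: Leclerc→Section 1pm (64 points), Lindqvist→Section 4pm (53 points), Costa→Section 9am (95 points), Novak→Section 10am (48 points), Ivanova→Section 2pm (91 points), Petrov→Section 11am (93 points) — total 64+53+95+48+91+93 = 444 points.
Max-entry greedy (repeatedly take the single best remaining cell) gives 439 points, worse by 5.
Next-best assignment: Leclerc→Section 1pm, Lindqvist→Section 11am, Costa→Section 9am, Novak→Section 10am, Ivanova→Section 2pm, Petrov→Section 4pm = 439 points.
Swapping Novak↔Leclerc (Novak→Section 1pm 13 points, Leclerc→Section 10am 23 points) loses 76.

Maximum total: 444 points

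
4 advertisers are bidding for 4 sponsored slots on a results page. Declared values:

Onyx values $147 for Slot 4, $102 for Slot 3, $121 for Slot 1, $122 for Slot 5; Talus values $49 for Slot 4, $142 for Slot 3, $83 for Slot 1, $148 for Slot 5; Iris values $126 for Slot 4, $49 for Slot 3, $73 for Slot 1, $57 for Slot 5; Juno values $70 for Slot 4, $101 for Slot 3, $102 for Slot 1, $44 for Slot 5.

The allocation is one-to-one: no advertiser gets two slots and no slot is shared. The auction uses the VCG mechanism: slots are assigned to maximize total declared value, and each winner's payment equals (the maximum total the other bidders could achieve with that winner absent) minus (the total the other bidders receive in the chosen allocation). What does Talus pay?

Talus pays $2.

Efficient allocation: Onyx→Slot 1 ($121), Talus→Slot 5 ($148), Iris→Slot 4 ($126), Juno→Slot 3 ($101); total welfare W = $496.
Talus receives Slot 5 at value $148, so the others get W − 148 = $348.
Without Talus: best allocation of the remaining 3 bidders over all 4 slots is Onyx→Slot 5 ($122), Iris→Slot 4 ($126), Juno→Slot 1 ($102), total $350.
VCG payment = (others' best without Talus) − (others' welfare with Talus) = 350 − 348 = $2.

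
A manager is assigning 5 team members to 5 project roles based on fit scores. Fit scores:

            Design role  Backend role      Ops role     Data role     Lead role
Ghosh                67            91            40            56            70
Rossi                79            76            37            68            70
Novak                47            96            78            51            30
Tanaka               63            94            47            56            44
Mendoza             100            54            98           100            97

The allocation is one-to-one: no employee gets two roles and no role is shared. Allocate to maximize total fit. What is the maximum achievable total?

Maximum total: 421 pts

This is the linear assignment problem.
Optimal: Ghosh→Lead role (70 pts), Rossi→Design role (79 pts), Novak→Ops role (78 pts), Tanaka→Backend role (94 pts), Mendoza→Data role (100 pts) — total 70+79+78+94+100 = 421 pts.
Next-best assignment: Ghosh→Lead role, Rossi→Data role, Novak→Ops role, Tanaka→Backend role, Mendoza→Design role = 410 pts.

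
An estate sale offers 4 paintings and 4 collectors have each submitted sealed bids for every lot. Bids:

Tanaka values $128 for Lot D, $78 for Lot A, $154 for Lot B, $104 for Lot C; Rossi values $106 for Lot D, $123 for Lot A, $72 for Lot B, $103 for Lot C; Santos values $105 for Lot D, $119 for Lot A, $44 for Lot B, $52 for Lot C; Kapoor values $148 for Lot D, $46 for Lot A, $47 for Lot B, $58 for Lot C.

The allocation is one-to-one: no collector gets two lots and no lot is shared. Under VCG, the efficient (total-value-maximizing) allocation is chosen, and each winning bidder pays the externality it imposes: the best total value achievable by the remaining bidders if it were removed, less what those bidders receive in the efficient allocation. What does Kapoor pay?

Efficient allocation: Tanaka→Lot B ($154), Rossi→Lot C ($103), Santos→Lot A ($119), Kapoor→Lot D ($148); total welfare W = $524.
Kapoor receives Lot D at value $148, so the others get W − 148 = $376.
Without Kapoor: best allocation of the remaining 3 bidders over all 4 lots is Tanaka→Lot B ($154), Rossi→Lot A ($123), Santos→Lot D ($105), total $382.
VCG payment = (others' best without Kapoor) − (others' welfare with Kapoor) = 382 − 376 = $6.

Kapoor pays $6.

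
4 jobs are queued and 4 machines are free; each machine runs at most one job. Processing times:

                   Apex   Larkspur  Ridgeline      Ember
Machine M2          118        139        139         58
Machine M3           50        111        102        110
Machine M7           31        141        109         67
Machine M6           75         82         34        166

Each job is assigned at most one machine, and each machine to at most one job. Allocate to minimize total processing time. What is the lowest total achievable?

Optimal: Apex→Machine M7 (31 min), Larkspur→Machine M3 (111 min), Ridgeline→Machine M6 (34 min), Ember→Machine M2 (58 min) — total 31+111+34+58 = 234 min.
Next-best assignment: Apex→Machine M7, Larkspur→Machine M6, Ridgeline→Machine M3, Ember→Machine M2 = 273 min.
Swapping Ridgeline↔Larkspur (Ridgeline→Machine M3 102 min, Larkspur→Machine M6 82 min) adds 39.

Min total: 234 min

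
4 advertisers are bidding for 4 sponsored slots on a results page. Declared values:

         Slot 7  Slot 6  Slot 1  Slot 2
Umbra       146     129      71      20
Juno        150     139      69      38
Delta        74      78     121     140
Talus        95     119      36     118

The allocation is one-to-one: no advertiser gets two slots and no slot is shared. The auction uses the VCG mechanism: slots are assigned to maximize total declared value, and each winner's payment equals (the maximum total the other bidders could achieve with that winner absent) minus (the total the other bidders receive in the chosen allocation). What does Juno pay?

Juno pays $20.

Efficient allocation: Umbra→Slot 7 ($146), Juno→Slot 6 ($139), Delta→Slot 1 ($121), Talus→Slot 2 ($118); total welfare W = $524.
Juno receives Slot 6 at value $139, so the others get W − 139 = $385.
Without Juno: best allocation of the remaining 3 bidders over all 4 slots is Umbra→Slot 7 ($146), Delta→Slot 2 ($140), Talus→Slot 6 ($119), total $405.
VCG payment = (others' best without Juno) − (others' welfare with Juno) = 405 − 385 = $20.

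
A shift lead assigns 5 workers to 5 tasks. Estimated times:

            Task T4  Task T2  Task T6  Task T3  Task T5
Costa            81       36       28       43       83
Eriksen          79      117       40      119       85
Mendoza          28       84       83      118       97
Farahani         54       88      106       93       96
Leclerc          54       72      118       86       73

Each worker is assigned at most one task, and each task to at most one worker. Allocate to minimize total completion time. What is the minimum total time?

Min total: 270 min

Optimal: Costa→Task T2 (36 min), Eriksen→Task T6 (40 min), Mendoza→Task T4 (28 min), Farahani→Task T3 (93 min), Leclerc→Task T5 (73 min) — total 36+40+28+93+73 = 270 min.
Row-greedy (each worker in turn takes its cheapest remaining task) gives 357 min, worse by 87.
Next-best assignment: Costa→Task T3, Eriksen→Task T6, Mendoza→Task T4, Farahani→Task T2, Leclerc→Task T5 = 272 min.
Every other assignment is strictly worse.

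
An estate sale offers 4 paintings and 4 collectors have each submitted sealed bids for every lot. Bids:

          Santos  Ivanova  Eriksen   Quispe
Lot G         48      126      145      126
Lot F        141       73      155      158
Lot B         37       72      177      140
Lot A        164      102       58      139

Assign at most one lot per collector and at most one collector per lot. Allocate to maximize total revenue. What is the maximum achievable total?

Maximum total: $625

Optimal: Santos→Lot A ($164), Ivanova→Lot G ($126), Eriksen→Lot B ($177), Quispe→Lot F ($158) — total 164+126+177+158 = $625.
Column-greedy (each lot in turn goes to its best remaining collector) gives $539, worse by 86.
Swapping Ivanova↔Santos (Ivanova→Lot A $102, Santos→Lot G $48) loses 140.
No other one-to-one assignment exceeds $625.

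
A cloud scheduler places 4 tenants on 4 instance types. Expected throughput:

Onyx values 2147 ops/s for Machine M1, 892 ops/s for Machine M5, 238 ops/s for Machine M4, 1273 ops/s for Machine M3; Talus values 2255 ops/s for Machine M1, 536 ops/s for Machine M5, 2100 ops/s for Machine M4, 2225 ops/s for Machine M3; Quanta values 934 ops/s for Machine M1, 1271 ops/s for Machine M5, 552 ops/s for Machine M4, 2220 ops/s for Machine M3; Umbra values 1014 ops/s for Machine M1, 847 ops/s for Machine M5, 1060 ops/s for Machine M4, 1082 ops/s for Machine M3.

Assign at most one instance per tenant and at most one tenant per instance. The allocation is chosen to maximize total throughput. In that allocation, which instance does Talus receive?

Treat this as an assignment problem: match each tenant to one instance.
Optimal: Onyx→Machine M1 (2147 ops/s), Talus→Machine M4 (2100 ops/s), Quanta→Machine M3 (2220 ops/s), Umbra→Machine M5 (847 ops/s) — total 2147+2100+2220+847 = 7314 ops/s.
Max-entry greedy (repeatedly take the single best remaining cell) gives 6427 ops/s, worse by 887.
Checked against all permutations: 7314 ops/s is optimal.
Talus's own top instance is Machine M1 (2255 ops/s), but forcing Talus→Machine M1 and reassigning the rest optimally gives only 6427 ops/s — worse by 887.

Talus receives Machine M4.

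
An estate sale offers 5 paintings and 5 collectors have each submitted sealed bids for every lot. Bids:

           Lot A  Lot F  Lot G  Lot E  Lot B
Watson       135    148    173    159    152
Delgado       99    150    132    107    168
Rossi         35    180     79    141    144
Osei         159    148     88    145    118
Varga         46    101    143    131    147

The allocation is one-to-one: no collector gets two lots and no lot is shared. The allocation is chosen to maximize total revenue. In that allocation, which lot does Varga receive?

Treat this as an assignment problem: match each collector to one lot.
Optimal: Watson→Lot G ($173), Delgado→Lot B ($168), Rossi→Lot F ($180), Osei→Lot A ($159), Varga→Lot E ($131) — total 173+168+180+159+131 = $811.
Next-best assignment: Watson→Lot E, Delgado→Lot B, Rossi→Lot F, Osei→Lot A, Varga→Lot G = $809.
Swapping Rossi↔Osei (Rossi→Lot A $35, Osei→Lot F $148) loses 156.
Varga's own top lot is Lot B ($147), but forcing Varga→Lot B and reassigning the rest optimally gives only $777 — worse by 34.

Varga receives Lot E.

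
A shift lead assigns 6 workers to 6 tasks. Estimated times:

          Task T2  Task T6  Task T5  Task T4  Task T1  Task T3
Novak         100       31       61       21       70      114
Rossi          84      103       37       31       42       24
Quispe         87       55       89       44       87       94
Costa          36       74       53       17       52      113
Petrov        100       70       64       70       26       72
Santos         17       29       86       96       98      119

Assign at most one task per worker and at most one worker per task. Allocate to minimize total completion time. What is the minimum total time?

Optimal: Novak→Task T6 (31 min), Rossi→Task T3 (24 min), Quispe→Task T4 (44 min), Costa→Task T5 (53 min), Petrov→Task T1 (26 min), Santos→Task T2 (17 min) — total 31+24+44+53+26+17 = 195 min.
Column-greedy (each task in turn goes to its cheapest remaining worker) gives 222 min, worse by 27.

Minimum total: 195 min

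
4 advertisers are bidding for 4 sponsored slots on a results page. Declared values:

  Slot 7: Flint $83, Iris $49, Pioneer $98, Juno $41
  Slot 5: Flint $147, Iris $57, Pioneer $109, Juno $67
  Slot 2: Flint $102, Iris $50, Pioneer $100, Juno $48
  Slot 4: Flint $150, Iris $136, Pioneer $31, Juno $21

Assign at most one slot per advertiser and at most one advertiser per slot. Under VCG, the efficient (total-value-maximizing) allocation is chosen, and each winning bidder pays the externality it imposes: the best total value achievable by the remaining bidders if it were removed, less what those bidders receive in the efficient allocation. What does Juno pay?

Efficient allocation: Flint→Slot 5 ($147), Iris→Slot 4 ($136), Pioneer→Slot 7 ($98), Juno→Slot 2 ($48); total welfare W = $429.
Juno receives Slot 2 at value $48, so the others get W − 48 = $381.
Without Juno: best allocation of the remaining 3 bidders over all 4 slots is Flint→Slot 5 ($147), Iris→Slot 4 ($136), Pioneer→Slot 2 ($100), total $383.
VCG payment = (others' best without Juno) − (others' welfare with Juno) = 383 − 381 = $2.

Juno pays $2.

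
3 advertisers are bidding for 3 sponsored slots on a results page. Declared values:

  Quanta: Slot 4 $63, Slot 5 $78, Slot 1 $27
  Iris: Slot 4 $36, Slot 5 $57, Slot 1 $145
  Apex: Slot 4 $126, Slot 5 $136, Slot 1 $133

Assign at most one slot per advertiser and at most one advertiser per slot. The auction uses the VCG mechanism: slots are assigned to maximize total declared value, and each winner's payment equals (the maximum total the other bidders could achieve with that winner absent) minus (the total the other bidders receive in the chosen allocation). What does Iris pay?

Efficient allocation: Quanta→Slot 5 ($78), Iris→Slot 1 ($145), Apex→Slot 4 ($126); total welfare W = $349.
Iris receives Slot 1 at value $145, so the others get W − 145 = $204.
Without Iris: best allocation of the remaining 2 bidders over all 3 slots is Quanta→Slot 5 ($78), Apex→Slot 1 ($133), total $211.
VCG payment = (others' best without Iris) − (others' welfare with Iris) = 211 − 204 = $7.

Iris pays $7.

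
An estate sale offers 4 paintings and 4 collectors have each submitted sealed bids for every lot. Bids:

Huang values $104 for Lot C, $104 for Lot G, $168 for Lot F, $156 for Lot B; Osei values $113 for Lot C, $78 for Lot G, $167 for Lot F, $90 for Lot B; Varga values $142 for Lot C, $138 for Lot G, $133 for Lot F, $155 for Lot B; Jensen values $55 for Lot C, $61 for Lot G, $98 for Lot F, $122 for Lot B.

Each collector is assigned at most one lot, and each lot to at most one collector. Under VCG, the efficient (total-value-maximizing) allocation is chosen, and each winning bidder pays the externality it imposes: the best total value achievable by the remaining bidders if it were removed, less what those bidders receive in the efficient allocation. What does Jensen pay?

Jensen pays $46.

Efficient allocation: Huang→Lot F ($168), Osei→Lot C ($113), Varga→Lot G ($138), Jensen→Lot B ($122); total welfare W = $541.
Jensen receives Lot B at value $122, so the others get W − 122 = $419.
Without Jensen: best allocation of the remaining 3 bidders over all 4 lots is Huang→Lot B ($156), Osei→Lot F ($167), Varga→Lot C ($142), total $465.
VCG payment = (others' best without Jensen) − (others' welfare with Jensen) = 465 − 419 = $46.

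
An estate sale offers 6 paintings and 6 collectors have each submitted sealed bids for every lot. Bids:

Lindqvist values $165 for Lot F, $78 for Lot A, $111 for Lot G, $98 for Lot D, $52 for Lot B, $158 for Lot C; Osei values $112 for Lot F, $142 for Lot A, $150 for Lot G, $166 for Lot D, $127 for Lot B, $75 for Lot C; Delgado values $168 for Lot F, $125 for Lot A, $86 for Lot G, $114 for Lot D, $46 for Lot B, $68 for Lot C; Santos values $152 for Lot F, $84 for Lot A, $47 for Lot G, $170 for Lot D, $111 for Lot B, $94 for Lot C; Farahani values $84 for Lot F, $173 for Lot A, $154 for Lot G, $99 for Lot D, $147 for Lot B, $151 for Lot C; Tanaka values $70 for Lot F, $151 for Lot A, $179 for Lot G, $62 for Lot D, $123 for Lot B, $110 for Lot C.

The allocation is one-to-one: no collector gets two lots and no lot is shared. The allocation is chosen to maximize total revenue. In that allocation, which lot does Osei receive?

Optimal: Lindqvist→Lot C ($158), Osei→Lot B ($127), Delgado→Lot F ($168), Santos→Lot D ($170), Farahani→Lot A ($173), Tanaka→Lot G ($179) — total 158+127+168+170+173+179 = $975.
Row-greedy (each collector in turn takes its best remaining lot) gives $831, worse by 144.
Next-best assignment: Lindqvist→Lot C, Osei→Lot A, Delgado→Lot F, Santos→Lot D, Farahani→Lot B, Tanaka→Lot G = $964.
No other one-to-one assignment exceeds $975.
Osei's own top lot is Lot D ($166), but forcing Osei→Lot D and reassigning the rest optimally gives only $955 — worse by 20.

Osei receives Lot B.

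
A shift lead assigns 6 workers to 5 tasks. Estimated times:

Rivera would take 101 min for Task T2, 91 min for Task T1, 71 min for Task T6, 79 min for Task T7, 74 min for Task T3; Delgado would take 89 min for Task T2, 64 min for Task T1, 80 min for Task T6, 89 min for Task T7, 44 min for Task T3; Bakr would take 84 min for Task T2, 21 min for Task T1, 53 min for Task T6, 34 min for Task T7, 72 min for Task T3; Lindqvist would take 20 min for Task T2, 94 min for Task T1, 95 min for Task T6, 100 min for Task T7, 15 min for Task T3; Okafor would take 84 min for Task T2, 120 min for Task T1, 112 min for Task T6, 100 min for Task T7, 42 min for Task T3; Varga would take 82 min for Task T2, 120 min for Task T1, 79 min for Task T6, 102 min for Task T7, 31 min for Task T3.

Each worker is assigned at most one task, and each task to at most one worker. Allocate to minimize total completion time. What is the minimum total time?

Minimum total: 220 min

Optimal: Lindqvist→Task T2 (20 min), Delgado→Task T1 (64 min), Rivera→Task T6 (71 min), Bakr→Task T7 (34 min), Varga→Task T3 (31 min) — total 20+64+71+34+31 = 220 min.
Row-greedy (each worker in turn takes its cheapest remaining task) gives 256 min, worse by 36.
Next-best assignment: Lindqvist→Task T2, Delgado→Task T1, Rivera→Task T6, Bakr→Task T7, Okafor→Task T3 = 231 min.
Swapping Varga↔Bakr (Varga→Task T7 102 min, Bakr→Task T3 72 min) adds 109.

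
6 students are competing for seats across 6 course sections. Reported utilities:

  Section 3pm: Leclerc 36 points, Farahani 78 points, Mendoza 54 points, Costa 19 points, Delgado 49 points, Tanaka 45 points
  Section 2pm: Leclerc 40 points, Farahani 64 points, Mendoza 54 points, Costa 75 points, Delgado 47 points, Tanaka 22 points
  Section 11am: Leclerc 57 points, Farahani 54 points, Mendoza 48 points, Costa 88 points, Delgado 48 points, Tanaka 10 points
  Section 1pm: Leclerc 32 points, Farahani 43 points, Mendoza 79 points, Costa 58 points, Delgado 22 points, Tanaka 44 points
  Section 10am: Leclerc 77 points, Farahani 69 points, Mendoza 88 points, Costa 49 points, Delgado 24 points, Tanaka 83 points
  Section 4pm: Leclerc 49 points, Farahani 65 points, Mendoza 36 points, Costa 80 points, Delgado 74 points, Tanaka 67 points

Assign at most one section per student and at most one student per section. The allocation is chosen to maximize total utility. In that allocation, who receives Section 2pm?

Optimal: Leclerc→Section 11am (57 points), Farahani→Section 3pm (78 points), Mendoza→Section 1pm (79 points), Costa→Section 2pm (75 points), Delgado→Section 4pm (74 points), Tanaka→Section 10am (83 points) — total 57+78+79+75+74+83 = 446 points.
Max-entry greedy (repeatedly take the single best remaining cell) gives 412 points, worse by 34.
Checked against all permutations: 446 points is optimal.
Costa's own top section is Section 11am (88 points), but forcing Costa→Section 11am and reassigning the rest optimally gives only 442 points — worse by 4.

Costa receives Section 2pm.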